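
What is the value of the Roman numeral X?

X: X=10

10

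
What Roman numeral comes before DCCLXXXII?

DCCLXXXII = 782, so the previous integer is 782 - 1 = 781

DCCLXXXI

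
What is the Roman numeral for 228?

Convert 228 to Roman numerals:
  228 contains 2×100 (CC)
  28 contains 2×10 (XX)
  8 contains 1×5 (V)
  3 contains 3×1 (III)

CCXXVIII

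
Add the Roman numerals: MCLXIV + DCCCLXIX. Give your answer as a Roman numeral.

MCLXIV = 1164
DCCCLXIX = 869
1164 + 869 = 2033

MMXXXIII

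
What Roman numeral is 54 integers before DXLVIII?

DXLVIII = 548
548 - 54 = 494

CDXCIV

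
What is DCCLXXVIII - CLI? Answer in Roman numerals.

DCCLXXVIII = 778
CLI = 151
778 - 151 = 627

DCXXVII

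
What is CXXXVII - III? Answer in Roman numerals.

CXXXVII = 137
III = 3
137 - 3 = 134

CXXXIV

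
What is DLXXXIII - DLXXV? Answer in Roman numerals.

DLXXXIII = 583
DLXXV = 575
583 - 575 = 8

VIII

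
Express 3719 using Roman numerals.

Convert 3719 to Roman numerals:
  3719 contains 3×1000 (MMM)
  719 contains 1×500 (D)
  219 contains 2×100 (CC)
  19 contains 1×10 (X)
  9 contains 1×9 (IX)

MMMDCCXIX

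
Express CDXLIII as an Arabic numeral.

CDXLIII: CD=400, XL=40, I=1, I=1, I=1
400 + 40 + 1 + 1 + 1 = 443

443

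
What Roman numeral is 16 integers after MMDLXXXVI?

MMDLXXXVI = 2586
2586 + 16 = 2602

MMDCII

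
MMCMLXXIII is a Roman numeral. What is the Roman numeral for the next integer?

MMCMLXXIII = 2973; next is 2974

MMCMLXXIV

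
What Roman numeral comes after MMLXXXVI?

MMLXXXVI = 2086, so the next integer is 2086 + 1 = 2087

MMLXXXVII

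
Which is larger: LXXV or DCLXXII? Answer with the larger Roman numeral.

LXXV = 75
DCLXXII = 672
672 is larger

DCLXXII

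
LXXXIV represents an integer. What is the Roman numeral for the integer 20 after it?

LXXXIV = 84
84 + 20 = 104

CIV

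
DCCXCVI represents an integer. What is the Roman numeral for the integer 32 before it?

DCCXCVI = 796
796 - 32 = 764

DCCLXIV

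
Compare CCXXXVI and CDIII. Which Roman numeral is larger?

CCXXXVI = 236
CDIII = 403
403 is larger

CDIII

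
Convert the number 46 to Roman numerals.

Convert 46 to Roman numerals:
  46 contains 1×40 (XL)
  6 contains 1×5 (V)
  1 contains 1×1 (I)

XLVI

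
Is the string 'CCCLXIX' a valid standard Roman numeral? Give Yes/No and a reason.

'CCCLXIX': Check the rules: uses only the symbols I, V, X, L, C, D, M; no symbol is repeated more than three times in a row; V, L and D each appear at most once; the only place a smaller symbol precedes a larger one is the allowed subtractive pair IX, the symbol right after such a pair (if any) is smaller than the pair's first symbol, and otherwise the values never increase from left to right. Value: C (100) + C (100) + C (100) + L (50) + X (10) + IX (9) = 369. So it is a valid standard Roman numeral.

Yes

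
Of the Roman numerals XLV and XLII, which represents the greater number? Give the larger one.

XLV = 45
XLII = 42
45 is larger

XLV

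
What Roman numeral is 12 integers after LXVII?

LXVII = 67
67 + 12 = 79

LXXIX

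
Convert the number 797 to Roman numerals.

Convert 797 to Roman numerals:
  797 contains 1×500 (D)
  297 contains 2×100 (CC)
  97 contains 1×90 (XC)
  7 contains 1×5 (V)
  2 contains 2×1 (II)

DCCXCVII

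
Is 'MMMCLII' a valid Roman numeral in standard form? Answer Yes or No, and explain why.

'MMMCLII': Check the rules: uses only the symbols I, V, X, L, C, D, M; no symbol is repeated more than three times in a row; V, L and D each appear at most once; no smaller symbol precedes a larger one (values never increase from left to right). Value: M (1000) + M (1000) + M (1000) + C (100) + L (50) + I (1) + I (1) = 3152. So it is a valid standard Roman numeral.

Yes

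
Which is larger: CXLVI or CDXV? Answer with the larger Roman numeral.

CXLVI = 146
CDXV = 415
415 is larger

CDXV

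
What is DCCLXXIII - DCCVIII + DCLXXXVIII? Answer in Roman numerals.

DCCLXXIII = 773, DCCVIII = 708, DCLXXXVIII = 688
773 - 708 = 65
65 + 688 = 753

DCCLIII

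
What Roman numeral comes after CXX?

CXX = 120, so the next integer is 120 + 1 = 121

CXXI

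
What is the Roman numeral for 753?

Convert 753 to Roman numerals:
  753 contains 1×500 (D)
  253 contains 2×100 (CC)
  53 contains 1×50 (L)
  3 contains 3×1 (III)

DCCLIII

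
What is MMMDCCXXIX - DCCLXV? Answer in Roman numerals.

MMMDCCXXIX = 3729
DCCLXV = 765
3729 - 765 = 2964

MMCMLXIV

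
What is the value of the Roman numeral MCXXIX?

MCXXIX: M=1000, C=100, X=10, X=10, IX=9
1000 + 100 + 10 + 10 + 9 = 1129

1129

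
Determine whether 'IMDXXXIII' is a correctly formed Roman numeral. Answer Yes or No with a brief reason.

'IMDXXXIII': Invalid subtractive combination: IM

No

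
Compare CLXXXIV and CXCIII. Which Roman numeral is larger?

CLXXXIV = 184
CXCIII = 193
193 is larger

CXCIII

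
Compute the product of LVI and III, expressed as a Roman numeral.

LVI = 56
III = 3
56 × 3 = 168

CLXVIII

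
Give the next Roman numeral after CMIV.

CMIV = 904; next is 905

CMV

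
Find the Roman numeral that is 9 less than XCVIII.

XCVIII = 98
98 - 9 = 89

LXXXIX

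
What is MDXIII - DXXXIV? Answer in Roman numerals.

MDXIII = 1513
DXXXIV = 534
1513 - 534 = 979

CMLXXIX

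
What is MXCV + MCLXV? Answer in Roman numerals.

MXCV = 1095
MCLXV = 1165
1095 + 1165 = 2260

MMCCLX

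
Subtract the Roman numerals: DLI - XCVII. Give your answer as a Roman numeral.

DLI = 551
XCVII = 97
551 - 97 = 454

CDLIV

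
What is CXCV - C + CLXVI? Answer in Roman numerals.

CXCV = 195, C = 100, CLXVI = 166
195 - 100 = 95
95 + 166 = 261

CCLXI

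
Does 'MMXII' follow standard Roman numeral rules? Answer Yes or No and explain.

'MMXII': Check the rules: uses only the symbols I, V, X, L, C, D, M; no symbol is repeated more than three times in a row; V, L and D each appear at most once; no smaller symbol precedes a larger one (values never increase from left to right). Value: M (1000) + M (1000) + X (10) + I (1) + I (1) = 2012. So it is a valid standard Roman numeral.

Yes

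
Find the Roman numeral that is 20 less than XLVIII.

XLVIII = 48
48 - 20 = 28

XXVIII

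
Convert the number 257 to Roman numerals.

Convert 257 to Roman numerals:
  257 contains 2×100 (CC)
  57 contains 1×50 (L)
  7 contains 1×5 (V)
  2 contains 2×1 (II)

CCLVII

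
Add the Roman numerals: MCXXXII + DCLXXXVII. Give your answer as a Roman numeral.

MCXXXII = 1132
DCLXXXVII = 687
1132 + 687 = 1819

MDCCCXIX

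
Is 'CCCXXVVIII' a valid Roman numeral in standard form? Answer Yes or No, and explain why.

'CCCXXVVIII': V should not appear more than once

No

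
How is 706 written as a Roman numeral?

Convert 706 to Roman numerals:
  706 contains 1×500 (D)
  206 contains 2×100 (CC)
  6 contains 1×5 (V)
  1 contains 1×1 (I)

DCCVI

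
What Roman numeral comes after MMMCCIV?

MMMCCIV = 3204; next is 3205

MMMCCV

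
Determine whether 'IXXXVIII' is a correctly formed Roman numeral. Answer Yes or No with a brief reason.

'IXXXVIII': I (position 1) comes before the larger symbol X (position 3) without being directly in front of it as a subtractive pair; apart from IV, IX, XL, XC, CD and CM, symbols must go from largest to smallest

No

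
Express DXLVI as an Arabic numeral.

DXLVI: D=500, XL=40, V=5, I=1
500 + 40 + 5 + 1 = 546

546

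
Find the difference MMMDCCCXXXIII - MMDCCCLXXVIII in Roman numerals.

MMMDCCCXXXIII = 3833
MMDCCCLXXVIII = 2878
3833 - 2878 = 955

CMLV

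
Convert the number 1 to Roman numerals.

Convert 1 to Roman numerals:
  1 contains 1×1 (I)

I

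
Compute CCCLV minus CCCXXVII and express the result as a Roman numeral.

CCCLV = 355
CCCXXVII = 327
355 - 327 = 28

XXVIII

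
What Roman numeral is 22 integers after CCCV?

CCCV = 305
305 + 22 = 327

CCCXXVII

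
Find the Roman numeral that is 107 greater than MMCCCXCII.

MMCCCXCII = 2392
2392 + 107 = 2499

MMCDXCIX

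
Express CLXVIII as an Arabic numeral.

CLXVIII: C=100, L=50, X=10, V=5, I=1, I=1, I=1
100 + 50 + 10 + 5 + 1 + 1 + 1 = 168

168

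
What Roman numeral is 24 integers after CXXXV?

CXXXV = 135
135 + 24 = 159

CLIX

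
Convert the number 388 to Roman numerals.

Convert 388 to Roman numerals:
  388 contains 3×100 (CCC)
  88 contains 1×50 (L)
  38 contains 3×10 (XXX)
  8 contains 1×5 (V)
  3 contains 3×1 (III)

CCCLXXXVIII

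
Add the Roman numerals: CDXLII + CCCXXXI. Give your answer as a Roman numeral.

CDXLII = 442
CCCXXXI = 331
442 + 331 = 773

DCCLXXIII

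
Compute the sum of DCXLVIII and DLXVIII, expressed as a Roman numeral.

DCXLVIII = 648
DLXVIII = 568
648 + 568 = 1216

MCCXVI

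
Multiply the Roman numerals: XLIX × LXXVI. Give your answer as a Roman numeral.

XLIX = 49
LXXVI = 76
49 × 76 = 3724

MMMDCCXXIV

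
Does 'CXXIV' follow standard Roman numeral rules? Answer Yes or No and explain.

'CXXIV': Check the rules: uses only the symbols I, V, X, L, C, D, M; no symbol is repeated more than three times in a row; V, L and D each appear at most once; the only place a smaller symbol precedes a larger one is the allowed subtractive pair IV, the symbol right after such a pair (if any) is smaller than the pair's first symbol, and otherwise the values never increase from left to right. Value: C (100) + X (10) + X (10) + IV (4) = 124. So it is a valid standard Roman numeral.

Yes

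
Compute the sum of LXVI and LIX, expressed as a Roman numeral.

LXVI = 66
LIX = 59
66 + 59 = 125

CXXV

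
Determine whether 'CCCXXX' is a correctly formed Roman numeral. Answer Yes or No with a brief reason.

'CCCXXX': Check the rules: uses only the symbols I, V, X, L, C, D, M; no symbol is repeated more than three times in a row; V, L and D each appear at most once; no smaller symbol precedes a larger one (values never increase from left to right). Value: C (100) + C (100) + C (100) + X (10) + X (10) + X (10) = 330. So it is a valid standard Roman numeral.

Yes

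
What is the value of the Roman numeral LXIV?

LXIV: L=50, X=10, IV=4
50 + 10 + 4 = 64

64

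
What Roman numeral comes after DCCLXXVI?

DCCLXXVI = 776; next is 777

DCCLXXVII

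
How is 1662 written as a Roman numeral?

Convert 1662 to Roman numerals:
  1662 contains 1×1000 (M)
  662 contains 1×500 (D)
  162 contains 1×100 (C)
  62 contains 1×50 (L)
  12 contains 1×10 (X)
  2 contains 2×1 (II)

MDCLXII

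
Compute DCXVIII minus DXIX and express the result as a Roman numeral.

DCXVIII = 618
DXIX = 519
618 - 519 = 99

XCIX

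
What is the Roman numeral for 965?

Convert 965 to Roman numerals:
  965 contains 1×900 (CM)
  65 contains 1×50 (L)
  15 contains 1×10 (X)
  5 contains 1×5 (V)

CMLXV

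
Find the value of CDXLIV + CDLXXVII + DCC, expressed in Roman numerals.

CDXLIV = 444, CDLXXVII = 477, DCC = 700
444 + 477 = 921
921 + 700 = 1621

MDCXXI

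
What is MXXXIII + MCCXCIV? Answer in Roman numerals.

MXXXIII = 1033
MCCXCIV = 1294
1033 + 1294 = 2327

MMCCCXXVII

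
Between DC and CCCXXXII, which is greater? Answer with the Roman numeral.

DC = 600
CCCXXXII = 332
600 is larger

DC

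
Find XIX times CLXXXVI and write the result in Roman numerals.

XIX = 19
CLXXXVI = 186
19 × 186 = 3534

MMMDXXXIV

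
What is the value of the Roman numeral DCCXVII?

DCCXVII: D=500, C=100, C=100, X=10, V=5, I=1, I=1
500 + 100 + 100 + 10 + 5 + 1 + 1 = 717

717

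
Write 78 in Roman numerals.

Convert 78 to Roman numerals:
  78 contains 1×50 (L)
  28 contains 2×10 (XX)
  8 contains 1×5 (V)
  3 contains 3×1 (III)

LXXVIII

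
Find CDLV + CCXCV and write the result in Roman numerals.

CDLV = 455
CCXCV = 295
455 + 295 = 750

DCCL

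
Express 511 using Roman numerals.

Convert 511 to Roman numerals:
  511 contains 1×500 (D)
  11 contains 1×10 (X)
  1 contains 1×1 (I)

DXI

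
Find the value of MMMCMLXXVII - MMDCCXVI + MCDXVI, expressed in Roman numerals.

MMMCMLXXVII = 3977, MMDCCXVI = 2716, MCDXVI = 1416
3977 - 2716 = 1261
1261 + 1416 = 2677

MMDCLXXVII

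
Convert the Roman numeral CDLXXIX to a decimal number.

CDLXXIX: CD=400, L=50, X=10, X=10, IX=9
400 + 50 + 10 + 10 + 9 = 479

479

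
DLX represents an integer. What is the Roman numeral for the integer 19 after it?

DLX = 560
560 + 19 = 579

DLXXIX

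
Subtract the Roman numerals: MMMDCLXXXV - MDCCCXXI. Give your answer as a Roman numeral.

MMMDCLXXXV = 3685
MDCCCXXI = 1821
3685 - 1821 = 1864

MDCCCLXIV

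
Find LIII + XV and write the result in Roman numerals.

LIII = 53
XV = 15
53 + 15 = 68

LXVIII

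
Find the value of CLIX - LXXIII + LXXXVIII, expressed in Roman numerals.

CLIX = 159, LXXIII = 73, LXXXVIII = 88
159 - 73 = 86
86 + 88 = 174

CLXXIV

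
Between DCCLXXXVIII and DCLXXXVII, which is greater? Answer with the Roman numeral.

DCCLXXXVIII = 788
DCLXXXVII = 687
788 is larger

DCCLXXXVIII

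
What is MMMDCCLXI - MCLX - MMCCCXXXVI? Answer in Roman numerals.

MMMDCCLXI = 3761, MCLX = 1160, MMCCCXXXVI = 2336
3761 - 1160 = 2601
2601 - 2336 = 265

CCLXV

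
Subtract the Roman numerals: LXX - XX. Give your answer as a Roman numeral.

LXX = 70
XX = 20
70 - 20 = 50

L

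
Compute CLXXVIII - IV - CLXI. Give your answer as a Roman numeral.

CLXXVIII = 178, IV = 4, CLXI = 161
178 - 4 = 174
174 - 161 = 13

XIII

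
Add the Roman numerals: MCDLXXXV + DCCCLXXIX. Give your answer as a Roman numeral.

MCDLXXXV = 1485
DCCCLXXIX = 879
1485 + 879 = 2364

MMCCCLXIV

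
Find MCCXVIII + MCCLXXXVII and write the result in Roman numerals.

MCCXVIII = 1218
MCCLXXXVII = 1287
1218 + 1287 = 2505

MMDV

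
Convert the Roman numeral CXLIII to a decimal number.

CXLIII: C=100, XL=40, I=1, I=1, I=1
100 + 40 + 1 + 1 + 1 = 143

143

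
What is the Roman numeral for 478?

Convert 478 to Roman numerals:
  478 contains 1×400 (CD)
  78 contains 1×50 (L)
  28 contains 2×10 (XX)
  8 contains 1×5 (V)
  3 contains 3×1 (III)

CDLXXVIII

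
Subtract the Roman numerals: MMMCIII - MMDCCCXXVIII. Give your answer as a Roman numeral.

MMMCIII = 3103
MMDCCCXXVIII = 2828
3103 - 2828 = 275

CCLXXV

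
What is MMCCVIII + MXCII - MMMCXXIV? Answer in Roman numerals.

MMCCVIII = 2208, MXCII = 1092, MMMCXXIV = 3124
2208 + 1092 = 3300
3300 - 3124 = 176

CLXXVI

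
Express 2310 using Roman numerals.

Convert 2310 to Roman numerals:
  2310 contains 2×1000 (MM)
  310 contains 3×100 (CCC)
  10 contains 1×10 (X)

MMCCCX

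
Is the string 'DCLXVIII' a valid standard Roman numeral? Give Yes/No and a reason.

'DCLXVIII': Check the rules: uses only the symbols I, V, X, L, C, D, M; no symbol is repeated more than three times in a row; V, L and D each appear at most once; no smaller symbol precedes a larger one (values never increase from left to right). Value: D (500) + C (100) + L (50) + X (10) + V (5) + I (1) + I (1) + I (1) = 668. So it is a valid standard Roman numeral.

Yes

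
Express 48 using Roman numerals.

Convert 48 to Roman numerals:
  48 contains 1×40 (XL)
  8 contains 1×5 (V)
  3 contains 3×1 (III)

XLVIII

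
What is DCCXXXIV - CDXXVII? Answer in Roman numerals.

DCCXXXIV = 734
CDXXVII = 427
734 - 427 = 307

CCCVII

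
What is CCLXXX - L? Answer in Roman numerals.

CCLXXX = 280
L = 50
280 - 50 = 230

CCXXX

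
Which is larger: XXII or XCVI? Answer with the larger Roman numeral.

XXII = 22
XCVI = 96
96 is larger

XCVI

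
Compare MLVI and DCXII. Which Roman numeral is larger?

MLVI = 1056
DCXII = 612
1056 is larger

MLVI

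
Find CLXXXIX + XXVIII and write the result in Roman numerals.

CLXXXIX = 189
XXVIII = 28
189 + 28 = 217

CCXVII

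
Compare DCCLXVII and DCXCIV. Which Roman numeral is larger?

DCCLXVII = 767
DCXCIV = 694
767 is larger

DCCLXVII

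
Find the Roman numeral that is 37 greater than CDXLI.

CDXLI = 441
441 + 37 = 478

CDLXXVIII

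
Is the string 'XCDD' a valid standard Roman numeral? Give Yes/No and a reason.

'XCDD': D should not appear more than once

No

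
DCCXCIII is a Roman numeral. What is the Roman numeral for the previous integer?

DCCXCIII = 793; previous is 792

DCCXCII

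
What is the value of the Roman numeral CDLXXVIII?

CDLXXVIII: CD=400, L=50, X=10, X=10, V=5, I=1, I=1, I=1
400 + 50 + 10 + 10 + 5 + 1 + 1 + 1 = 478

478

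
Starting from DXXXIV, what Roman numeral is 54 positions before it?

DXXXIV = 534
534 - 54 = 480

CDLXXX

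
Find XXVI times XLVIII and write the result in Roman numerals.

XXVI = 26
XLVIII = 48
26 × 48 = 1248

MCCXLVIII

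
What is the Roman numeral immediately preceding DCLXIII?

DCLXIII = 663; previous is 662

DCLXII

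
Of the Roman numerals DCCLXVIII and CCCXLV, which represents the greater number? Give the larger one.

DCCLXVIII = 768
CCCXLV = 345
768 is larger

DCCLXVIII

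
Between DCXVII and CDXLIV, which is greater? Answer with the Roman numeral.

DCXVII = 617
CDXLIV = 444
617 is larger

DCXVII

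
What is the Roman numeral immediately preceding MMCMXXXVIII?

MMCMXXXVIII = 2938, so the previous integer is 2938 - 1 = 2937

MMCMXXXVII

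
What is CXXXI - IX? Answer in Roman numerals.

CXXXI = 131
IX = 9
131 - 9 = 122

CXXII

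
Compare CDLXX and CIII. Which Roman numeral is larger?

CDLXX = 470
CIII = 103
470 is larger

CDLXX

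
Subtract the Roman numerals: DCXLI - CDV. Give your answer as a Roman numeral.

DCXLI = 641
CDV = 405
641 - 405 = 236

CCXXXVI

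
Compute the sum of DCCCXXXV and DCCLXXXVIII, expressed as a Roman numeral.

DCCCXXXV = 835
DCCLXXXVIII = 788
835 + 788 = 1623

MDCXXIII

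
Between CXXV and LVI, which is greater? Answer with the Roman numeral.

CXXV = 125
LVI = 56
125 is larger

CXXV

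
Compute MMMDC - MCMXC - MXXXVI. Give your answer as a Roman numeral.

MMMDC = 3600, MCMXC = 1990, MXXXVI = 1036
3600 - 1990 = 1610
1610 - 1036 = 574

DLXXIV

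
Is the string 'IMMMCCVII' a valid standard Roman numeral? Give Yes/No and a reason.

'IMMMCCVII': Invalid subtractive combination: IM

No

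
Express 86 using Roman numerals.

Convert 86 to Roman numerals:
  86 contains 1×50 (L)
  36 contains 3×10 (XXX)
  6 contains 1×5 (V)
  1 contains 1×1 (I)

LXXXVI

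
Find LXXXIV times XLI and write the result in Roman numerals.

LXXXIV = 84
XLI = 41
84 × 41 = 3444

MMMCDXLIV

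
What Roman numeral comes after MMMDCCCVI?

MMMDCCCVI = 3806, so the next integer is 3806 + 1 = 3807

MMMDCCCVII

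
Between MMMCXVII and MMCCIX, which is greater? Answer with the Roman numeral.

MMMCXVII = 3117
MMCCIX = 2209
3117 is larger

MMMCXVII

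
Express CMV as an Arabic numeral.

CMV: CM=900, V=5
900 + 5 = 905

905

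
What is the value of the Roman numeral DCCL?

DCCL: D=500, C=100, C=100, L=50
500 + 100 + 100 + 50 = 750

750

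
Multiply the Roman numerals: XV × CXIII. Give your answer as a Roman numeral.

XV = 15
CXIII = 113
15 × 113 = 1695

MDCXCV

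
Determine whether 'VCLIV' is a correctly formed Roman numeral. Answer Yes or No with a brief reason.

'VCLIV': V should not appear more than once

No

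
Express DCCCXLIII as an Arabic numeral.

DCCCXLIII: D=500, C=100, C=100, C=100, XL=40, I=1, I=1, I=1
500 + 100 + 100 + 100 + 40 + 1 + 1 + 1 = 843

843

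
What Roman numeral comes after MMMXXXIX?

MMMXXXIX = 3039; next is 3040

MMMXL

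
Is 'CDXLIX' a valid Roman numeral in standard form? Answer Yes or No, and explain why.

'CDXLIX': Check the rules: uses only the symbols I, V, X, L, C, D, M; no symbol is repeated more than three times in a row; V, L and D each appear at most once; the only places a smaller symbol precedes a larger one are the allowed subtractive pairs CD, XL, IX, the symbol right after such a pair (if any) is smaller than the pair's first symbol, and otherwise the values never increase from left to right. Value: CD (400) + XL (40) + IX (9) = 449. So it is a valid standard Roman numeral.

Yes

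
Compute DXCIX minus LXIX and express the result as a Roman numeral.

DXCIX = 599
LXIX = 69
599 - 69 = 530

DXXX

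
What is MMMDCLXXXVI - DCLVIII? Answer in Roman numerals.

MMMDCLXXXVI = 3686
DCLVIII = 658
3686 - 658 = 3028

MMMXXVIII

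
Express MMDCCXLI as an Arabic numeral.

MMDCCXLI: M=1000, M=1000, D=500, C=100, C=100, XL=40, I=1
1000 + 1000 + 500 + 100 + 100 + 40 + 1 = 2741

2741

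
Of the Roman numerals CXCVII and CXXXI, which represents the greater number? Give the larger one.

CXCVII = 197
CXXXI = 131
197 is larger

CXCVII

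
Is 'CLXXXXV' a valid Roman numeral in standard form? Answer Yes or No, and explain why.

'CLXXXXV': More than 3 consecutive X's

No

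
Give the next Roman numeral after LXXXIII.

LXXXIII = 83, so the next integer is 83 + 1 = 84

LXXXIV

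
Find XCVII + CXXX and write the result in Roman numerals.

XCVII = 97
CXXX = 130
97 + 130 = 227

CCXXVII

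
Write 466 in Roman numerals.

Convert 466 to Roman numerals:
  466 contains 1×400 (CD)
  66 contains 1×50 (L)
  16 contains 1×10 (X)
  6 contains 1×5 (V)
  1 contains 1×1 (I)

CDLXVI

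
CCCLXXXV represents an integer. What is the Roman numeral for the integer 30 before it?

CCCLXXXV = 385
385 - 30 = 355

CCCLV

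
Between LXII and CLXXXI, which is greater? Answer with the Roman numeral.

LXII = 62
CLXXXI = 181
181 is larger

CLXXXI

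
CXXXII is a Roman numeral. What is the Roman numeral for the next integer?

CXXXII = 132, so the next integer is 132 + 1 = 133

CXXXIII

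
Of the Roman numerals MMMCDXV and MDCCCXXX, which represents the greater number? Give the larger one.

MMMCDXV = 3415
MDCCCXXX = 1830
3415 is larger

MMMCDXV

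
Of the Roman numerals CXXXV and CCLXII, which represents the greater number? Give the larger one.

CXXXV = 135
CCLXII = 262
262 is larger

CCLXII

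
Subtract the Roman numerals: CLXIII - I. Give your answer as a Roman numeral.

CLXIII = 163
I = 1
163 - 1 = 162

CLXII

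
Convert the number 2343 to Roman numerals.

Convert 2343 to Roman numerals:
  2343 contains 2×1000 (MM)
  343 contains 3×100 (CCC)
  43 contains 1×40 (XL)
  3 contains 3×1 (III)

MMCCCXLIII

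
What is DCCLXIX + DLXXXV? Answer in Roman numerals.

DCCLXIX = 769
DLXXXV = 585
769 + 585 = 1354

MCCCLIV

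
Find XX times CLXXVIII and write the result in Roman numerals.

XX = 20
CLXXVIII = 178
20 × 178 = 3560

MMMDLX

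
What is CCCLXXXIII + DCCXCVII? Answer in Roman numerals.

CCCLXXXIII = 383
DCCXCVII = 797
383 + 797 = 1180

MCLXXX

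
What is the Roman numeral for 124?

Convert 124 to Roman numerals:
  124 contains 1×100 (C)
  24 contains 2×10 (XX)
  4 contains 1×4 (IV)

CXXIV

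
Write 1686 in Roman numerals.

Convert 1686 to Roman numerals:
  1686 contains 1×1000 (M)
  686 contains 1×500 (D)
  186 contains 1×100 (C)
  86 contains 1×50 (L)
  36 contains 3×10 (XXX)
  6 contains 1×5 (V)
  1 contains 1×1 (I)

MDCLXXXVI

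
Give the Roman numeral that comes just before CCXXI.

CCXXI = 221, so the previous integer is 221 - 1 = 220

CCXX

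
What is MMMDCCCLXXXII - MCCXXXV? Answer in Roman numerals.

MMMDCCCLXXXII = 3882
MCCXXXV = 1235
3882 - 1235 = 2647

MMDCXLVII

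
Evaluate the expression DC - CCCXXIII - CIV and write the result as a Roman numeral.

DC = 600, CCCXXIII = 323, CIV = 104
600 - 323 = 277
277 - 104 = 173

CLXXIII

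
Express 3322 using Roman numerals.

Convert 3322 to Roman numerals:
  3322 contains 3×1000 (MMM)
  322 contains 3×100 (CCC)
  22 contains 2×10 (XX)
  2 contains 2×1 (II)

MMMCCCXXII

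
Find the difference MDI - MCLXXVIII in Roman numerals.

MDI = 1501
MCLXXVIII = 1178
1501 - 1178 = 323

CCCXXIII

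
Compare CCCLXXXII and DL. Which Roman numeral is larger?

CCCLXXXII = 382
DL = 550
550 is larger

DL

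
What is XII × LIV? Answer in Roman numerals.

XII = 12
LIV = 54
12 × 54 = 648

DCXLVIII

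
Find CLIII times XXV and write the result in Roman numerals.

CLIII = 153
XXV = 25
153 × 25 = 3825

MMMDCCCXXV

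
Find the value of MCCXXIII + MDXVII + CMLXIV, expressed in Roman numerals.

MCCXXIII = 1223, MDXVII = 1517, CMLXIV = 964
1223 + 1517 = 2740
2740 + 964 = 3704

MMMDCCIV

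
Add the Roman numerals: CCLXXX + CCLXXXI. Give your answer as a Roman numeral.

CCLXXX = 280
CCLXXXI = 281
280 + 281 = 561

DLXI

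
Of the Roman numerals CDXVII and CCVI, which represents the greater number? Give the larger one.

CDXVII = 417
CCVI = 206
417 is larger

CDXVII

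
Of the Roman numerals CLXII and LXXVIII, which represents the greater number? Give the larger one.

CLXII = 162
LXXVIII = 78
162 is larger

CLXII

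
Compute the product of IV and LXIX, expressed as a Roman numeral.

IV = 4
LXIX = 69
4 × 69 = 276

CCLXXVI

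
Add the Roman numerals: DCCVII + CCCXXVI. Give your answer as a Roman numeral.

DCCVII = 707
CCCXXVI = 326
707 + 326 = 1033

MXXXIII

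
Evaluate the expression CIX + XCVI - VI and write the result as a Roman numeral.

CIX = 109, XCVI = 96, VI = 6
109 + 96 = 205
205 - 6 = 199

CXCIX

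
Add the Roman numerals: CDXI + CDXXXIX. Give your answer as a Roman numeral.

CDXI = 411
CDXXXIX = 439
411 + 439 = 850

DCCCL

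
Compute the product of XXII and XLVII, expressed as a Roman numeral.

XXII = 22
XLVII = 47
22 × 47 = 1034

MXXXIV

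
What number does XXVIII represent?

XXVIII: X=10, X=10, V=5, I=1, I=1, I=1
10 + 10 + 5 + 1 + 1 + 1 = 28

28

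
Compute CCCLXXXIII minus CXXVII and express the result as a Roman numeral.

CCCLXXXIII = 383
CXXVII = 127
383 - 127 = 256

CCLVI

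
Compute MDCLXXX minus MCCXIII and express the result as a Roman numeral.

MDCLXXX = 1680
MCCXIII = 1213
1680 - 1213 = 467

CDLXVII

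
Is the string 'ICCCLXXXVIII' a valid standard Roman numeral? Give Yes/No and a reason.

'ICCCLXXXVIII': Invalid subtractive combination: IC

No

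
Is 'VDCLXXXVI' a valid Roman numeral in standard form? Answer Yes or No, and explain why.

'VDCLXXXVI': V should not appear more than once

No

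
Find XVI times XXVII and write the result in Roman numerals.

XVI = 16
XXVII = 27
16 × 27 = 432

CDXXXII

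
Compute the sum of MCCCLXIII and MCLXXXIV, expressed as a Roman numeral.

MCCCLXIII = 1363
MCLXXXIV = 1184
1363 + 1184 = 2547

MMDXLVII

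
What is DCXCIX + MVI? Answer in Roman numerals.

DCXCIX = 699
MVI = 1006
699 + 1006 = 1705

MDCCV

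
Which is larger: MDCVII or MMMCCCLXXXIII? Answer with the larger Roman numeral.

MDCVII = 1607
MMMCCCLXXXIII = 3383
3383 is larger

MMMCCCLXXXIII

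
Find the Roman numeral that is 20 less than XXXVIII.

XXXVIII = 38
38 - 20 = 18

XVIII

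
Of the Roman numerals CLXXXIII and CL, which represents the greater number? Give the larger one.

CLXXXIII = 183
CL = 150
183 is larger

CLXXXIII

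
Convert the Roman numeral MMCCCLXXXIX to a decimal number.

MMCCCLXXXIX: M=1000, M=1000, C=100, C=100, C=100, L=50, X=10, X=10, X=10, IX=9
1000 + 1000 + 100 + 100 + 100 + 50 + 10 + 10 + 10 + 9 = 2389

2389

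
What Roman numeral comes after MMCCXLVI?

MMCCXLVI = 2246; next is 2247

MMCCXLVII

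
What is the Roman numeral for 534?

Convert 534 to Roman numerals:
  534 contains 1×500 (D)
  34 contains 3×10 (XXX)
  4 contains 1×4 (IV)

DXXXIV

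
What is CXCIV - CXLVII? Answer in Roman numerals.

CXCIV = 194
CXLVII = 147
194 - 147 = 47

XLVII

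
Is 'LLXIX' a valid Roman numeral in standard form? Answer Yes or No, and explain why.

'LLXIX': L should not appear more than once

No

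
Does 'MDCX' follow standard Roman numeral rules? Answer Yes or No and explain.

'MDCX': Check the rules: uses only the symbols I, V, X, L, C, D, M; no symbol is repeated more than three times in a row; V, L and D each appear at most once; no smaller symbol precedes a larger one (values never increase from left to right). Value: M (1000) + D (500) + C (100) + X (10) = 1610. So it is a valid standard Roman numeral.

Yes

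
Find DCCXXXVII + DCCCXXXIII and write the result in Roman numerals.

DCCXXXVII = 737
DCCCXXXIII = 833
737 + 833 = 1570

MDLXX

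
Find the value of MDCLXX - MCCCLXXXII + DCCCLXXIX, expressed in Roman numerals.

MDCLXX = 1670, MCCCLXXXII = 1382, DCCCLXXIX = 879
1670 - 1382 = 288
288 + 879 = 1167

MCLXVII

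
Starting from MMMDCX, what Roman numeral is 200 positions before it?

MMMDCX = 3610
3610 - 200 = 3410

MMMCDX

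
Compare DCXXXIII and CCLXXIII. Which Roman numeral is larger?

DCXXXIII = 633
CCLXXIII = 273
633 is larger

DCXXXIII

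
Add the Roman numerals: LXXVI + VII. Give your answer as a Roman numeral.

LXXVI = 76
VII = 7
76 + 7 = 83

LXXXIII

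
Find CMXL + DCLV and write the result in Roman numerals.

CMXL = 940
DCLV = 655
940 + 655 = 1595

MDXCV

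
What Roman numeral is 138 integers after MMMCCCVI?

MMMCCCVI = 3306
3306 + 138 = 3444

MMMCDXLIV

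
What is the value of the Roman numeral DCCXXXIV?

DCCXXXIV: D=500, C=100, C=100, X=10, X=10, X=10, IV=4
500 + 100 + 100 + 10 + 10 + 10 + 4 = 734

734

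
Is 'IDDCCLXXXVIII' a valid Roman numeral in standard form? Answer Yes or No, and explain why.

'IDDCCLXXXVIII': D should not appear more than once

No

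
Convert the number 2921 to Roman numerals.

Convert 2921 to Roman numerals:
  2921 contains 2×1000 (MM)
  921 contains 1×900 (CM)
  21 contains 2×10 (XX)
  1 contains 1×1 (I)

MMCMXXI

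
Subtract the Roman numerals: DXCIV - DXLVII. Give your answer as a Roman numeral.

DXCIV = 594
DXLVII = 547
594 - 547 = 47

XLVII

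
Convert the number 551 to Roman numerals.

Convert 551 to Roman numerals:
  551 contains 1×500 (D)
  51 contains 1×50 (L)
  1 contains 1×1 (I)

DLI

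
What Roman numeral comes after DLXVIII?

DLXVIII = 568, so the next integer is 568 + 1 = 569

DLXIX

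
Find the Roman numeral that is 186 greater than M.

M = 1000
1000 + 186 = 1186

MCLXXXVI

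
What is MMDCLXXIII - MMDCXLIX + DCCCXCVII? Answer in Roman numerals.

MMDCLXXIII = 2673, MMDCXLIX = 2649, DCCCXCVII = 897
2673 - 2649 = 24
24 + 897 = 921

CMXXI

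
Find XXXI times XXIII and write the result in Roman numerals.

XXXI = 31
XXIII = 23
31 × 23 = 713

DCCXIII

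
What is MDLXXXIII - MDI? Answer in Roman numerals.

MDLXXXIII = 1583
MDI = 1501
1583 - 1501 = 82

LXXXII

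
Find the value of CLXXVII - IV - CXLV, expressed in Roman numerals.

CLXXVII = 177, IV = 4, CXLV = 145
177 - 4 = 173
173 - 145 = 28

XXVIII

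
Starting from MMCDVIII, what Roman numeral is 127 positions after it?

MMCDVIII = 2408
2408 + 127 = 2535

MMDXXXV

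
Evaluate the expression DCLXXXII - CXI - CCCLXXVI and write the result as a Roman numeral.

DCLXXXII = 682, CXI = 111, CCCLXXVI = 376
682 - 111 = 571
571 - 376 = 195

CXCV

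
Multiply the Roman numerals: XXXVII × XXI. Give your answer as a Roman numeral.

XXXVII = 37
XXI = 21
37 × 21 = 777

DCCLXXVII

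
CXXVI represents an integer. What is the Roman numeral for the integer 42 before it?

CXXVI = 126
126 - 42 = 84

LXXXIV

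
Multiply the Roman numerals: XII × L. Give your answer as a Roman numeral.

XII = 12
L = 50
12 × 50 = 600

DC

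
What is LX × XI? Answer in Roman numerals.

LX = 60
XI = 11
60 × 11 = 660

DCLX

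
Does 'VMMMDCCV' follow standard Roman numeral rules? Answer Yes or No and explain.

'VMMMDCCV': V should not appear more than once

No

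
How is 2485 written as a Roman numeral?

Convert 2485 to Roman numerals:
  2485 contains 2×1000 (MM)
  485 contains 1×400 (CD)
  85 contains 1×50 (L)
  35 contains 3×10 (XXX)
  5 contains 1×5 (V)

MMCDLXXXV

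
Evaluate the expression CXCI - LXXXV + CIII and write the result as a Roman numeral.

CXCI = 191, LXXXV = 85, CIII = 103
191 - 85 = 106
106 + 103 = 209

CCIX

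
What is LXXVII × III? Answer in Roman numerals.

LXXVII = 77
III = 3
77 × 3 = 231

CCXXXI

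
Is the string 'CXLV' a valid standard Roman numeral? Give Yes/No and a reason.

'CXLV': Check the rules: uses only the symbols I, V, X, L, C, D, M; no symbol is repeated more than three times in a row; V, L and D each appear at most once; the only place a smaller symbol precedes a larger one is the allowed subtractive pair XL, the symbol right after such a pair (if any) is smaller than the pair's first symbol, and otherwise the values never increase from left to right. Value: C (100) + XL (40) + V (5) = 145. So it is a valid standard Roman numeral.

Yes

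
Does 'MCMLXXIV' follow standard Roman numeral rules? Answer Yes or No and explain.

'MCMLXXIV': Check the rules: uses only the symbols I, V, X, L, C, D, M; no symbol is repeated more than three times in a row; V, L and D each appear at most once; the only places a smaller symbol precedes a larger one are the allowed subtractive pairs CM, IV, the symbol right after such a pair (if any) is smaller than the pair's first symbol, and otherwise the values never increase from left to right. Value: M (1000) + CM (900) + L (50) + X (10) + X (10) + IV (4) = 1974. So it is a valid standard Roman numeral.

Yes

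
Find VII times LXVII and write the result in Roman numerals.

VII = 7
LXVII = 67
7 × 67 = 469

CDLXIX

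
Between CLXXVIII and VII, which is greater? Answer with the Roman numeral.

CLXXVIII = 178
VII = 7
178 is larger

CLXXVIII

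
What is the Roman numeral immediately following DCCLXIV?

DCCLXIV = 764, so the next integer is 764 + 1 = 765

DCCLXV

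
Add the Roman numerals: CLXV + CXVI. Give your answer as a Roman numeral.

CLXV = 165
CXVI = 116
165 + 116 = 281

CCLXXXI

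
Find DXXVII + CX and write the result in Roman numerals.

DXXVII = 527
CX = 110
527 + 110 = 637

DCXXXVII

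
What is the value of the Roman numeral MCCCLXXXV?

MCCCLXXXV: M=1000, C=100, C=100, C=100, L=50, X=10, X=10, X=10, V=5
1000 + 100 + 100 + 100 + 50 + 10 + 10 + 10 + 5 = 1385

1385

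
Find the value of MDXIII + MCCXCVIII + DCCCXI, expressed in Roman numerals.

MDXIII = 1513, MCCXCVIII = 1298, DCCCXI = 811
1513 + 1298 = 2811
2811 + 811 = 3622

MMMDCXXII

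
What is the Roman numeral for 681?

Convert 681 to Roman numerals:
  681 contains 1×500 (D)
  181 contains 1×100 (C)
  81 contains 1×50 (L)
  31 contains 3×10 (XXX)
  1 contains 1×1 (I)

DCLXXXI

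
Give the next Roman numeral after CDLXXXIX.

CDLXXXIX = 489, so the next integer is 489 + 1 = 490

CDXC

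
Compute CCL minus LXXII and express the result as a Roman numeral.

CCL = 250
LXXII = 72
250 - 72 = 178

CLXXVIII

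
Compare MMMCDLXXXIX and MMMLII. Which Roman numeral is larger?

MMMCDLXXXIX = 3489
MMMLII = 3052
3489 is larger

MMMCDLXXXIX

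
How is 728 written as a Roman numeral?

Convert 728 to Roman numerals:
  728 contains 1×500 (D)
  228 contains 2×100 (CC)
  28 contains 2×10 (XX)
  8 contains 1×5 (V)
  3 contains 3×1 (III)

DCCXXVIII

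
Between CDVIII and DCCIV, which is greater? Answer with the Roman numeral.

CDVIII = 408
DCCIV = 704
704 is larger

DCCIV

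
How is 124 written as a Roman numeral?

Convert 124 to Roman numerals:
  124 contains 1×100 (C)
  24 contains 2×10 (XX)
  4 contains 1×4 (IV)

CXXIV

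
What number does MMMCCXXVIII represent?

MMMCCXXVIII: M=1000, M=1000, M=1000, C=100, C=100, X=10, X=10, V=5, I=1, I=1, I=1
1000 + 1000 + 1000 + 100 + 100 + 10 + 10 + 5 + 1 + 1 + 1 = 3228

3228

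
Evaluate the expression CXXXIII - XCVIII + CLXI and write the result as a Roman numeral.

CXXXIII = 133, XCVIII = 98, CLXI = 161
133 - 98 = 35
35 + 161 = 196

CXCVI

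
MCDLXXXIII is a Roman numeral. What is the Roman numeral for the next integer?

MCDLXXXIII = 1483; next is 1484

MCDLXXXIV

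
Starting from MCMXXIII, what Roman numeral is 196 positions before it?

MCMXXIII = 1923
1923 - 196 = 1727

MDCCXXVII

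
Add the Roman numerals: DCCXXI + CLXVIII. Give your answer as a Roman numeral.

DCCXXI = 721
CLXVIII = 168
721 + 168 = 889

DCCCLXXXIX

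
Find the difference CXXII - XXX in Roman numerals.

CXXII = 122
XXX = 30
122 - 30 = 92

XCII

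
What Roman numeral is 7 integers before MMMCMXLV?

MMMCMXLV = 3945
3945 - 7 = 3938

MMMCMXXXVIII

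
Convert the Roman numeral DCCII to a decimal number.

DCCII: D=500, C=100, C=100, I=1, I=1
500 + 100 + 100 + 1 + 1 = 702

702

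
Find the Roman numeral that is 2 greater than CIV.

CIV = 104
104 + 2 = 106

CVI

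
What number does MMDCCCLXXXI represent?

MMDCCCLXXXI: M=1000, M=1000, D=500, C=100, C=100, C=100, L=50, X=10, X=10, X=10, I=1
1000 + 1000 + 500 + 100 + 100 + 100 + 50 + 10 + 10 + 10 + 1 = 2881

2881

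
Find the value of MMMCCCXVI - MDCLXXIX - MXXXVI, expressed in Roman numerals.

MMMCCCXVI = 3316, MDCLXXIX = 1679, MXXXVI = 1036
3316 - 1679 = 1637
1637 - 1036 = 601

DCI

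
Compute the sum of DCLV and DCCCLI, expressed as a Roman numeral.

DCLV = 655
DCCCLI = 851
655 + 851 = 1506

MDVI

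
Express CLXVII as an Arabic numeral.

CLXVII: C=100, L=50, X=10, V=5, I=1, I=1
100 + 50 + 10 + 5 + 1 + 1 = 167

167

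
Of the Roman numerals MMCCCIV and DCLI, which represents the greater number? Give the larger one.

MMCCCIV = 2304
DCLI = 651
2304 is larger

MMCCCIV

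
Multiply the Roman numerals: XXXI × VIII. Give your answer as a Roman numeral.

XXXI = 31
VIII = 8
31 × 8 = 248

CCXLVIII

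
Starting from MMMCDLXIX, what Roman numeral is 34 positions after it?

MMMCDLXIX = 3469
3469 + 34 = 3503

MMMDIII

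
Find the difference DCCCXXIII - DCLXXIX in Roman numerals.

DCCCXXIII = 823
DCLXXIX = 679
823 - 679 = 144

CXLIV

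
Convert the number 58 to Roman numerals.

Convert 58 to Roman numerals:
  58 contains 1×50 (L)
  8 contains 1×5 (V)
  3 contains 3×1 (III)

LVIII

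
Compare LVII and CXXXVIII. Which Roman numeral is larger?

LVII = 57
CXXXVIII = 138
138 is larger

CXXXVIII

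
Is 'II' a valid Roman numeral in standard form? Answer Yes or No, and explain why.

'II': Check the rules: uses only the symbols I, V, X, L, C, D, M; no symbol is repeated more than three times in a row; V, L and D each appear at most once; no smaller symbol precedes a larger one (values never increase from left to right). Value: I (1) + I (1) = 2. So it is a valid standard Roman numeral.

Yes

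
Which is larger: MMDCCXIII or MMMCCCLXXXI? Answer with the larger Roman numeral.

MMDCCXIII = 2713
MMMCCCLXXXI = 3381
3381 is larger

MMMCCCLXXXI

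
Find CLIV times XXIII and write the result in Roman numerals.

CLIV = 154
XXIII = 23
154 × 23 = 3542

MMMDXLII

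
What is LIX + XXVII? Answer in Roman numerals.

LIX = 59
XXVII = 27
59 + 27 = 86

LXXXVI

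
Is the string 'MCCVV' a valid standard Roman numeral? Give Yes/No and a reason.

'MCCVV': V should not appear more than once

No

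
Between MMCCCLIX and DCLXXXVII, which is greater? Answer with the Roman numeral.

MMCCCLIX = 2359
DCLXXXVII = 687
2359 is larger

MMCCCLIX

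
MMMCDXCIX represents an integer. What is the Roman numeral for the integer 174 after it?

MMMCDXCIX = 3499
3499 + 174 = 3673

MMMDCLXXIII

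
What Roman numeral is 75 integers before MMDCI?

MMDCI = 2601
2601 - 75 = 2526

MMDXXVI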